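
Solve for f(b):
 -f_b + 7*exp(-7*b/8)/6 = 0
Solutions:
 f(b) = C1 - 4*exp(-7*b/8)/3


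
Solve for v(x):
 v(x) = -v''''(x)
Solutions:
 v(x) = (C1*sin(sqrt(2)*x/2) + C2*cos(sqrt(2)*x/2))*exp(-sqrt(2)*x/2) + (C3*sin(sqrt(2)*x/2) + C4*cos(sqrt(2)*x/2))*exp(sqrt(2)*x/2)


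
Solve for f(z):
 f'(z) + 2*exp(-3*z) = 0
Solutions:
 f(z) = C1 + 2*exp(-3*z)/3


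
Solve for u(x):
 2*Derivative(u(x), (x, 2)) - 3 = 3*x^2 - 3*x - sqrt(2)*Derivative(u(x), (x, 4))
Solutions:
 u(x) = C1 + C2*x + C3*sin(2^(1/4)*x) + C4*cos(2^(1/4)*x) + x^4/8 - x^3/4 + 3*x^2*(1 - sqrt(2))/4


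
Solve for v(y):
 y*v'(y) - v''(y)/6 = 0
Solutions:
 v(y) = C1 + C2*erfi(sqrt(3)*y)


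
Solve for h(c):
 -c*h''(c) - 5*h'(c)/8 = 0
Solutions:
 h(c) = C1 + C2*c^(3/8)


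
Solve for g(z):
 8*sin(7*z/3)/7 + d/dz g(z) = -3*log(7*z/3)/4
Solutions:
 g(z) = C1 - 3*z*log(z)/4 - 3*z*log(7)/4 + 3*z/4 + 3*z*log(3)/4 + 24*cos(7*z/3)/49


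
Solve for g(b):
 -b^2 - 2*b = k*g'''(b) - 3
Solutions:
 g(b) = C1 + C2*b + C3*b^2 - b^5/(60*k) - b^4/(12*k) + b^3/(2*k)


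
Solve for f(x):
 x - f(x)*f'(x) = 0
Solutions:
 f(x) = -sqrt(C1 + x^2)
 f(x) = sqrt(C1 + x^2)


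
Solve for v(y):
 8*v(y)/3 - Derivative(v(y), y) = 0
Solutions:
 v(y) = C1*exp(8*y/3)


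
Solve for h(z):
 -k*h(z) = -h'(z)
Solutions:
 h(z) = C1*exp(k*z)


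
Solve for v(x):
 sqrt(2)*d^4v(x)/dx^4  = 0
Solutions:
 v(x) = C1 + C2*x + C3*x^2 + C4*x^3


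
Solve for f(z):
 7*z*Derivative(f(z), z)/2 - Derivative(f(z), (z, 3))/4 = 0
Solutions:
 f(z) = C1 + Integral(C2*airyai(14^(1/3)*z) + C3*airybi(14^(1/3)*z), z)


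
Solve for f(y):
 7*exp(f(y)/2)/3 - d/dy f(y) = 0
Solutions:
 f(y) = 2*log(-1/(C1 + 7*y)) + 2*log(6)


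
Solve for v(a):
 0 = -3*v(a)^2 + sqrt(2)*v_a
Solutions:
 v(a) = -2/(C1 + 3*sqrt(2)*a)


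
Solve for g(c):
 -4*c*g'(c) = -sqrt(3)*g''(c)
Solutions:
 g(c) = C1 + C2*erfi(sqrt(2)*3^(3/4)*c/3)


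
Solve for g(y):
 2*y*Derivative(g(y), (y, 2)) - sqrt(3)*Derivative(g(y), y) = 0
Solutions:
 g(y) = C1 + C2*y^(sqrt(3)/2 + 1)


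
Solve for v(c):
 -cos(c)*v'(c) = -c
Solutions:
 v(c) = C1 + Integral(c/cos(c), c)


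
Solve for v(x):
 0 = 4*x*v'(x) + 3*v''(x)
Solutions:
 v(x) = C1 + C2*erf(sqrt(6)*x/3)


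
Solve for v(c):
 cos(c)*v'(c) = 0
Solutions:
 v(c) = C1


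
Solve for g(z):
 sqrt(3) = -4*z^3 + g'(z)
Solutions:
 g(z) = C1 + z^4 + sqrt(3)*z


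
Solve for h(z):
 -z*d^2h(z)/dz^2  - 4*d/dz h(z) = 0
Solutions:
 h(z) = C1 + C2/z^3


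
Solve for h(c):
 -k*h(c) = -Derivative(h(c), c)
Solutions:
 h(c) = C1*exp(c*k)


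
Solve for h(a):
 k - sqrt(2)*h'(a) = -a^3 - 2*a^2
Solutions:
 h(a) = C1 + sqrt(2)*a^4/8 + sqrt(2)*a^3/3 + sqrt(2)*a*k/2


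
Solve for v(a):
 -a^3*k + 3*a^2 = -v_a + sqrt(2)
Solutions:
 v(a) = C1 + a^4*k/4 - a^3 + sqrt(2)*a


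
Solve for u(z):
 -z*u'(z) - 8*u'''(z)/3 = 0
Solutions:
 u(z) = C1 + Integral(C2*airyai(-3^(1/3)*z/2) + C3*airybi(-3^(1/3)*z/2), z)


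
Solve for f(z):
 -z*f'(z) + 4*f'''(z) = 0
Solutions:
 f(z) = C1 + Integral(C2*airyai(2^(1/3)*z/2) + C3*airybi(2^(1/3)*z/2), z)


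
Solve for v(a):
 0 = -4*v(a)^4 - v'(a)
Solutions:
 v(a) = (-3^(2/3) - 3*3^(1/6)*I)*(1/(C1 + 4*a))^(1/3)/6
 v(a) = (-3^(2/3) + 3*3^(1/6)*I)*(1/(C1 + 4*a))^(1/3)/6
 v(a) = (1/(C1 + 12*a))^(1/3)


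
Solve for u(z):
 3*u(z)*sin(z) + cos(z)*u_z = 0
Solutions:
 u(z) = C1*cos(z)^3


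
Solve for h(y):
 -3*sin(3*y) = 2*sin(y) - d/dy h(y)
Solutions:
 h(y) = C1 - 2*cos(y) - cos(3*y)


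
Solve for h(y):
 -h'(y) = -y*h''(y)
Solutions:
 h(y) = C1 + C2*y^2


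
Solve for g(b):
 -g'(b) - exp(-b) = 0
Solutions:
 g(b) = C1 + exp(-b)


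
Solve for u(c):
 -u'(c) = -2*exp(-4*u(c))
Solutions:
 u(c) = log(-I*(C1 + 8*c)^(1/4))
 u(c) = log(I*(C1 + 8*c)^(1/4))
 u(c) = log(-(C1 + 8*c)^(1/4))
 u(c) = log(C1 + 8*c)/4


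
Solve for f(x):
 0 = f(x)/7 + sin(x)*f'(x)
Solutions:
 f(x) = C1*(cos(x) + 1)^(1/14)/(cos(x) - 1)^(1/14)


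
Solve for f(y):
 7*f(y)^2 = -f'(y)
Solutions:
 f(y) = 1/(C1 + 7*y)


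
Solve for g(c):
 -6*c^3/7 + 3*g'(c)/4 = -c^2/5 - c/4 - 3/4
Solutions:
 g(c) = C1 + 2*c^4/7 - 4*c^3/45 - c^2/6 - c


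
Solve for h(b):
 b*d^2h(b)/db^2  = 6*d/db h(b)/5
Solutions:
 h(b) = C1 + C2*b^(11/5)


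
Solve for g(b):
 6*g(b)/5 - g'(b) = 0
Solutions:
 g(b) = C1*exp(6*b/5)


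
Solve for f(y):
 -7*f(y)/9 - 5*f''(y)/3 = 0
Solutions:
 f(y) = C1*sin(sqrt(105)*y/15) + C2*cos(sqrt(105)*y/15)


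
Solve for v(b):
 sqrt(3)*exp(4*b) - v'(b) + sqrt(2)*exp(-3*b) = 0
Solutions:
 v(b) = C1 + sqrt(3)*exp(4*b)/4 - sqrt(2)*exp(-3*b)/3


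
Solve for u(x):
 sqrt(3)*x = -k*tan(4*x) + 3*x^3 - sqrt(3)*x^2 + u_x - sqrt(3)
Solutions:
 u(x) = C1 - k*log(cos(4*x))/4 - 3*x^4/4 + sqrt(3)*x^3/3 + sqrt(3)*x^2/2 + sqrt(3)*x


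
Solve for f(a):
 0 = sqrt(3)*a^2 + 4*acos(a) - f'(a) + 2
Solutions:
 f(a) = C1 + sqrt(3)*a^3/3 + 4*a*acos(a) + 2*a - 4*sqrt(1 - a^2)


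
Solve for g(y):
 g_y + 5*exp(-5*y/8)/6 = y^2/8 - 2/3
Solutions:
 g(y) = C1 + y^3/24 - 2*y/3 + 4*exp(-5*y/8)/3


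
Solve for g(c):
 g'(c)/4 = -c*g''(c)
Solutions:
 g(c) = C1 + C2*c^(3/4)


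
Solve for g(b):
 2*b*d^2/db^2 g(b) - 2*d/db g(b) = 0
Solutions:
 g(b) = C1 + C2*b^2


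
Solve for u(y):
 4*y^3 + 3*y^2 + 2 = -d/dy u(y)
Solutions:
 u(y) = C1 - y^4 - y^3 - 2*y


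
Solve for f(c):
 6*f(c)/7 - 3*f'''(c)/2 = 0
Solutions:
 f(c) = C3*exp(14^(2/3)*c/7) + (C1*sin(14^(2/3)*sqrt(3)*c/14) + C2*cos(14^(2/3)*sqrt(3)*c/14))*exp(-14^(2/3)*c/14)


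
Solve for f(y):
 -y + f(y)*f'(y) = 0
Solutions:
 f(y) = -sqrt(C1 + y^2)
 f(y) = sqrt(C1 + y^2)


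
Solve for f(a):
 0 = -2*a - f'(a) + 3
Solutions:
 f(a) = C1 - a^2 + 3*a


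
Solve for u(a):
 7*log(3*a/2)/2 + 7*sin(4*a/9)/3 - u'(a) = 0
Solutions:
 u(a) = C1 + 7*a*log(a)/2 - 7*a/2 - 4*a*log(2) + a*log(6)/2 + 3*a*log(3) - 21*cos(4*a/9)/4


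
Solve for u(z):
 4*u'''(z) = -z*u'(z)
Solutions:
 u(z) = C1 + Integral(C2*airyai(-2^(1/3)*z/2) + C3*airybi(-2^(1/3)*z/2), z)


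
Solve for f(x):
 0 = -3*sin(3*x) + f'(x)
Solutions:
 f(x) = C1 - cos(3*x)


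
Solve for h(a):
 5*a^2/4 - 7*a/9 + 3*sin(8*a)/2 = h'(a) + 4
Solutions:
 h(a) = C1 + 5*a^3/12 - 7*a^2/18 - 4*a - 3*cos(8*a)/16


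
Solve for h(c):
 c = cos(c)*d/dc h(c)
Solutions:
 h(c) = C1 + Integral(c/cos(c), c)


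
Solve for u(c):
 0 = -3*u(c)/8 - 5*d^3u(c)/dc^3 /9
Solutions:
 u(c) = C3*exp(-3*5^(2/3)*c/10) + (C1*sin(3*sqrt(3)*5^(2/3)*c/20) + C2*cos(3*sqrt(3)*5^(2/3)*c/20))*exp(3*5^(2/3)*c/20)


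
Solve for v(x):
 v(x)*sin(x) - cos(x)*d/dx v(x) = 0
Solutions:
 v(x) = C1/cos(x)


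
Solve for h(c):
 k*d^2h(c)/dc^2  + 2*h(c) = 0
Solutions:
 h(c) = C1*exp(-sqrt(2)*c*sqrt(-1/k)) + C2*exp(sqrt(2)*c*sqrt(-1/k))


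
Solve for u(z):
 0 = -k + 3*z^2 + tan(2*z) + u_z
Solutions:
 u(z) = C1 + k*z - z^3 + log(cos(2*z))/2


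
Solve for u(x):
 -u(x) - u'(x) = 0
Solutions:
 u(x) = C1*exp(-x)


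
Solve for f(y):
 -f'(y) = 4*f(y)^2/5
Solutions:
 f(y) = 5/(C1 + 4*y)


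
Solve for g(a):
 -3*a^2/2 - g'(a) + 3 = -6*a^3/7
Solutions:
 g(a) = C1 + 3*a^4/14 - a^3/2 + 3*a


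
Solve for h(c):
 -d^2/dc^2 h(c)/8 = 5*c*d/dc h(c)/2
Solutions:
 h(c) = C1 + C2*erf(sqrt(10)*c)


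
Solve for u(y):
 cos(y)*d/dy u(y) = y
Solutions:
 u(y) = C1 + Integral(y/cos(y), y)


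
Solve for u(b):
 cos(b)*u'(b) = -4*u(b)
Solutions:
 u(b) = C1*(sin(b)^2 - 2*sin(b) + 1)/(sin(b)^2 + 2*sin(b) + 1)


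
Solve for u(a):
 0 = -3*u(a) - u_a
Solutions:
 u(a) = C1*exp(-3*a)


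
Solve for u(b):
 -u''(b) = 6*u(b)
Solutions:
 u(b) = C1*sin(sqrt(6)*b) + C2*cos(sqrt(6)*b)


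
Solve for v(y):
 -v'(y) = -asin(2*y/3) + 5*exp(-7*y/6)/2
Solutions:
 v(y) = C1 + y*asin(2*y/3) + sqrt(9 - 4*y^2)/2 + 15*exp(-7*y/6)/7


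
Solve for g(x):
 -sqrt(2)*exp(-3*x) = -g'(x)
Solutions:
 g(x) = C1 - sqrt(2)*exp(-3*x)/3


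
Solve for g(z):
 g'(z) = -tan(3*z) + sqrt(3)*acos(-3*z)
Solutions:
 g(z) = C1 + sqrt(3)*(z*acos(-3*z) + sqrt(1 - 9*z^2)/3) + log(cos(3*z))/3


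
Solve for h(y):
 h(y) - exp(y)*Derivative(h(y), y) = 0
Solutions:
 h(y) = C1*exp(-exp(-y))


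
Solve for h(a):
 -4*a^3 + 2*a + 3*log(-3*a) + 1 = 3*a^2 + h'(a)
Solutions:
 h(a) = C1 - a^4 - a^3 + a^2 + 3*a*log(-a) + a*(-2 + 3*log(3))


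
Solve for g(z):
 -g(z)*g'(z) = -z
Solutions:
 g(z) = -sqrt(C1 + z^2)
 g(z) = sqrt(C1 + z^2)


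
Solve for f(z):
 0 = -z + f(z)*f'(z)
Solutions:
 f(z) = -sqrt(C1 + z^2)
 f(z) = sqrt(C1 + z^2)


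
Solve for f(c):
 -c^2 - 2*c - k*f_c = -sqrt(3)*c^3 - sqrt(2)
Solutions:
 f(c) = C1 + sqrt(3)*c^4/(4*k) - c^3/(3*k) - c^2/k + sqrt(2)*c/k


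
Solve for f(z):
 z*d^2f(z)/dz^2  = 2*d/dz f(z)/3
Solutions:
 f(z) = C1 + C2*z^(5/3)


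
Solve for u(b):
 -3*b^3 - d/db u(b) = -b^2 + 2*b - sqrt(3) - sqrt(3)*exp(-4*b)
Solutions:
 u(b) = C1 - 3*b^4/4 + b^3/3 - b^2 + sqrt(3)*b - sqrt(3)*exp(-4*b)/4


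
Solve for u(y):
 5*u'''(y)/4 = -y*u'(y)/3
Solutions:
 u(y) = C1 + Integral(C2*airyai(-30^(2/3)*y/15) + C3*airybi(-30^(2/3)*y/15), y)


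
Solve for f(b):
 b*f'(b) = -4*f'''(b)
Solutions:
 f(b) = C1 + Integral(C2*airyai(-2^(1/3)*b/2) + C3*airybi(-2^(1/3)*b/2), b)


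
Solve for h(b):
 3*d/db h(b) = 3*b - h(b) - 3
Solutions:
 h(b) = C1*exp(-b/3) + 3*b - 12


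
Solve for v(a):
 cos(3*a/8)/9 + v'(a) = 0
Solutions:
 v(a) = C1 - 8*sin(3*a/8)/27


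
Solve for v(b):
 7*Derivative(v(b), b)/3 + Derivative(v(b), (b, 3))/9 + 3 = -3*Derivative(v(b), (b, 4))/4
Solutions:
 v(b) = C1 + C2*exp(b*(-8 + 8*2^(2/3)/(243*sqrt(2893849) + 413375)^(1/3) + 2^(1/3)*(243*sqrt(2893849) + 413375)^(1/3))/162)*sin(2^(1/3)*sqrt(3)*b*(-(243*sqrt(2893849) + 413375)^(1/3) + 8*2^(1/3)/(243*sqrt(2893849) + 413375)^(1/3))/162) + C3*exp(b*(-8 + 8*2^(2/3)/(243*sqrt(2893849) + 413375)^(1/3) + 2^(1/3)*(243*sqrt(2893849) + 413375)^(1/3))/162)*cos(2^(1/3)*sqrt(3)*b*(-(243*sqrt(2893849) + 413375)^(1/3) + 8*2^(1/3)/(243*sqrt(2893849) + 413375)^(1/3))/162) + C4*exp(-b*(8*2^(2/3)/(243*sqrt(2893849) + 413375)^(1/3) + 4 + 2^(1/3)*(243*sqrt(2893849) + 413375)^(1/3))/81) - 9*b/7


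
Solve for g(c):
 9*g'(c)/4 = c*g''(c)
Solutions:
 g(c) = C1 + C2*c^(13/4)


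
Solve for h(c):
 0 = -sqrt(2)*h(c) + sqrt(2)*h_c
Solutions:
 h(c) = C1*exp(c)


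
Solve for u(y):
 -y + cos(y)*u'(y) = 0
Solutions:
 u(y) = C1 + Integral(y/cos(y), y)


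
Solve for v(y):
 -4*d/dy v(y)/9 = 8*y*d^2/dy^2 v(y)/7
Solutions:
 v(y) = C1 + C2*y^(11/18)


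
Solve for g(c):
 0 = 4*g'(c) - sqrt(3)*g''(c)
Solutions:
 g(c) = C1 + C2*exp(4*sqrt(3)*c/3)


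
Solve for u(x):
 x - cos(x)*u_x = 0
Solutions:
 u(x) = C1 + Integral(x/cos(x), x)


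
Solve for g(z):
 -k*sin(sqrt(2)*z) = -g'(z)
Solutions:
 g(z) = C1 - sqrt(2)*k*cos(sqrt(2)*z)/2


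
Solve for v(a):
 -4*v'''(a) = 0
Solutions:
 v(a) = C1 + C2*a + C3*a^2


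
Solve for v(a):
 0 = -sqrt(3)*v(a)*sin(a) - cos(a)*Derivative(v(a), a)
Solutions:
 v(a) = C1*cos(a)^(sqrt(3))


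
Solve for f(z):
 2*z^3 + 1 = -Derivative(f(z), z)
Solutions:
 f(z) = C1 - z^4/2 - z


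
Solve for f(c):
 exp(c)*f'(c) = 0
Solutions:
 f(c) = C1


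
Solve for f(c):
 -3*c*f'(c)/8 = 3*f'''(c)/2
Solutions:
 f(c) = C1 + Integral(C2*airyai(-2^(1/3)*c/2) + C3*airybi(-2^(1/3)*c/2), c)


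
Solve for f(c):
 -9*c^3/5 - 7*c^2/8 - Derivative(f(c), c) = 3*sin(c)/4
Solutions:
 f(c) = C1 - 9*c^4/20 - 7*c^3/24 + 3*cos(c)/4


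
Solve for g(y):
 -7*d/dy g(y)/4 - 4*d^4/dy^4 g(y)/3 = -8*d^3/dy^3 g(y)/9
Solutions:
 g(y) = C1 + C2*exp(y*(32*2^(2/3)/(27*sqrt(310737) + 15053)^(1/3) + 16 + 2^(1/3)*(27*sqrt(310737) + 15053)^(1/3))/72)*sin(2^(1/3)*sqrt(3)*y*(-(27*sqrt(310737) + 15053)^(1/3) + 32*2^(1/3)/(27*sqrt(310737) + 15053)^(1/3))/72) + C3*exp(y*(32*2^(2/3)/(27*sqrt(310737) + 15053)^(1/3) + 16 + 2^(1/3)*(27*sqrt(310737) + 15053)^(1/3))/72)*cos(2^(1/3)*sqrt(3)*y*(-(27*sqrt(310737) + 15053)^(1/3) + 32*2^(1/3)/(27*sqrt(310737) + 15053)^(1/3))/72) + C4*exp(y*(-2^(1/3)*(27*sqrt(310737) + 15053)^(1/3) - 32*2^(2/3)/(27*sqrt(310737) + 15053)^(1/3) + 8)/36)


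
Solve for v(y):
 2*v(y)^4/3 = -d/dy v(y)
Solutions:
 v(y) = (-1 - sqrt(3)*I)*(1/(C1 + 2*y))^(1/3)/2
 v(y) = (-1 + sqrt(3)*I)*(1/(C1 + 2*y))^(1/3)/2
 v(y) = (1/(C1 + 2*y))^(1/3)


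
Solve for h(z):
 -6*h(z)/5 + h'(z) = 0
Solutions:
 h(z) = C1*exp(6*z/5)


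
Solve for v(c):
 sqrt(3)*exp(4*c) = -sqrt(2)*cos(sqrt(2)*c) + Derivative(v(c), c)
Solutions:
 v(c) = C1 + sqrt(3)*exp(4*c)/4 + sin(sqrt(2)*c)


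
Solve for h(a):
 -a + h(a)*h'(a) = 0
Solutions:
 h(a) = -sqrt(C1 + a^2)
 h(a) = sqrt(C1 + a^2)


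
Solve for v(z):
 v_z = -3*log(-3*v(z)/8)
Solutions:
 Integral(1/(log(-_y) - 3*log(2) + log(3)), (_y, v(z)))/3 = C1 - z


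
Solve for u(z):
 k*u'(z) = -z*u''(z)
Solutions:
 u(z) = C1 + z^(1 - re(k))*(C2*sin(log(z)*Abs(im(k))) + C3*cos(log(z)*im(k)))


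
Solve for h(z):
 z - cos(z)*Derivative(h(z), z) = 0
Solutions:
 h(z) = C1 + Integral(z/cos(z), z)


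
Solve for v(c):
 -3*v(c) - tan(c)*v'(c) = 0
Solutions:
 v(c) = C1/sin(c)^3


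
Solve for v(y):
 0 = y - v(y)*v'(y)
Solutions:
 v(y) = -sqrt(C1 + y^2)
 v(y) = sqrt(C1 + y^2)


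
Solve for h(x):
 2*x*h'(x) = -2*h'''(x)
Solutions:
 h(x) = C1 + Integral(C2*airyai(-x) + C3*airybi(-x), x)


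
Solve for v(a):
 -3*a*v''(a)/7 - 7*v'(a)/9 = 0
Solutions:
 v(a) = C1 + C2/a^(22/27)


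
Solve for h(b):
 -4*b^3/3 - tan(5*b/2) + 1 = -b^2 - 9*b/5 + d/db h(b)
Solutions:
 h(b) = C1 - b^4/3 + b^3/3 + 9*b^2/10 + b + 2*log(cos(5*b/2))/5


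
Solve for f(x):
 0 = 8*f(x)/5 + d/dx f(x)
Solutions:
 f(x) = C1*exp(-8*x/5)


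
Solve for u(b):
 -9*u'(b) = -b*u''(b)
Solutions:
 u(b) = C1 + C2*b^10


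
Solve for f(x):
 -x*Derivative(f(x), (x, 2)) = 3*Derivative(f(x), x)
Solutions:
 f(x) = C1 + C2/x^2


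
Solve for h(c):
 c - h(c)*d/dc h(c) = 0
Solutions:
 h(c) = -sqrt(C1 + c^2)
 h(c) = sqrt(C1 + c^2)


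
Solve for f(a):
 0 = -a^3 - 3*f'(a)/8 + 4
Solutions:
 f(a) = C1 - 2*a^4/3 + 32*a/3


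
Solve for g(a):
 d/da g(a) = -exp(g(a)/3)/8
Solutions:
 g(a) = 3*log(1/(C1 + a)) + 3*log(24)


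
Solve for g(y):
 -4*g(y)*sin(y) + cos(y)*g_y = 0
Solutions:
 g(y) = C1/cos(y)^4


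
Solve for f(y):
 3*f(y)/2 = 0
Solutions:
 f(y) = 0


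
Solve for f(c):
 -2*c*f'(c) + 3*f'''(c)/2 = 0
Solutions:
 f(c) = C1 + Integral(C2*airyai(6^(2/3)*c/3) + C3*airybi(6^(2/3)*c/3), c)


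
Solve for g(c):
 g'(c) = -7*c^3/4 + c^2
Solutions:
 g(c) = C1 - 7*c^4/16 + c^3/3


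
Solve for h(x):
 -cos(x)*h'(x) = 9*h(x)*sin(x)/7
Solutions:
 h(x) = C1*cos(x)^(9/7)


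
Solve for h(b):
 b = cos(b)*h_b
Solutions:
 h(b) = C1 + Integral(b/cos(b), b)


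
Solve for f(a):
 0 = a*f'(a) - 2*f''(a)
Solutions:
 f(a) = C1 + C2*erfi(a/2)


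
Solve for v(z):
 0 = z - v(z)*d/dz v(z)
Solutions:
 v(z) = -sqrt(C1 + z^2)
 v(z) = sqrt(C1 + z^2)


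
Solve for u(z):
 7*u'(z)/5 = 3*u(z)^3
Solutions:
 u(z) = -sqrt(14)*sqrt(-1/(C1 + 15*z))/2
 u(z) = sqrt(14)*sqrt(-1/(C1 + 15*z))/2


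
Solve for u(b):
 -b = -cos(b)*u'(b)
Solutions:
 u(b) = C1 + Integral(b/cos(b), b)


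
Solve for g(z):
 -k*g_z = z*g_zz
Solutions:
 g(z) = C1 + z^(1 - re(k))*(C2*sin(log(z)*Abs(im(k))) + C3*cos(log(z)*im(k)))


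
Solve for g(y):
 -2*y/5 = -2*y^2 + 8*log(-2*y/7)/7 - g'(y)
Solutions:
 g(y) = C1 - 2*y^3/3 + y^2/5 + 8*y*log(-y)/7 + 8*y*(-log(7) - 1 + log(2))/7


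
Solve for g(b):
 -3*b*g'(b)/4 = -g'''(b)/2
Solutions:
 g(b) = C1 + Integral(C2*airyai(2^(2/3)*3^(1/3)*b/2) + C3*airybi(2^(2/3)*3^(1/3)*b/2), b)


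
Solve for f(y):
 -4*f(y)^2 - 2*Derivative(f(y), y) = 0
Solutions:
 f(y) = 1/(C1 + 2*y)


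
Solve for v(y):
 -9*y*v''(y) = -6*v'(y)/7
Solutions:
 v(y) = C1 + C2*y^(23/21)


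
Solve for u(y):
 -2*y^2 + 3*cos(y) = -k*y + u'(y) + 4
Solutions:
 u(y) = C1 + k*y^2/2 - 2*y^3/3 - 4*y + 3*sin(y)


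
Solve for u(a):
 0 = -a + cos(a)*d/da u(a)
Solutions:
 u(a) = C1 + Integral(a/cos(a), a)


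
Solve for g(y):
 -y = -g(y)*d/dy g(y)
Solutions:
 g(y) = -sqrt(C1 + y^2)
 g(y) = sqrt(C1 + y^2)


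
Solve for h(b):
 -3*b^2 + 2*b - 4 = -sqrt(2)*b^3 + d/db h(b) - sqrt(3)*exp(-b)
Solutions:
 h(b) = C1 + sqrt(2)*b^4/4 - b^3 + b^2 - 4*b - sqrt(3)*exp(-b)


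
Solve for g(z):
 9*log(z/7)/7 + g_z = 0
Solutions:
 g(z) = C1 - 9*z*log(z)/7 + 9*z/7 + 9*z*log(7)/7


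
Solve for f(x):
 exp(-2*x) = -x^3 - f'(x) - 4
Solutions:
 f(x) = C1 - x^4/4 - 4*x + exp(-2*x)/2


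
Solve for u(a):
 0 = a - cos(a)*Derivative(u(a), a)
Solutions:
 u(a) = C1 + Integral(a/cos(a), a)


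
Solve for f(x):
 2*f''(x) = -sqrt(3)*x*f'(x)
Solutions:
 f(x) = C1 + C2*erf(3^(1/4)*x/2)


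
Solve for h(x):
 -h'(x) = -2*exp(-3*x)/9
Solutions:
 h(x) = C1 - 2*exp(-3*x)/27


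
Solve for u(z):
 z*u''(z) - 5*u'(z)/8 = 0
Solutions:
 u(z) = C1 + C2*z^(13/8)


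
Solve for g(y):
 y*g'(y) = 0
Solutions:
 g(y) = C1


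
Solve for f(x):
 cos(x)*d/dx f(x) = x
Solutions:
 f(x) = C1 + Integral(x/cos(x), x)


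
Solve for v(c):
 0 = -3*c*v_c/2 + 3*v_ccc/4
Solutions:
 v(c) = C1 + Integral(C2*airyai(2^(1/3)*c) + C3*airybi(2^(1/3)*c), c)


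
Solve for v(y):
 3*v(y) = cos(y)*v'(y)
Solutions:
 v(y) = C1*(sin(y) + 1)^(3/2)/(sin(y) - 1)^(3/2)


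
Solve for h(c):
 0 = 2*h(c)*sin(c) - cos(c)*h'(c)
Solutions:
 h(c) = C1/cos(c)^2


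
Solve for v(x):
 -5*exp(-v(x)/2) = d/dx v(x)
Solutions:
 v(x) = 2*log(C1 - 5*x/2)


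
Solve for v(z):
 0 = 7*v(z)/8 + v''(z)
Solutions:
 v(z) = C1*sin(sqrt(14)*z/4) + C2*cos(sqrt(14)*z/4)


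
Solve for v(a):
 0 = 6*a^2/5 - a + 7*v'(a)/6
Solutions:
 v(a) = C1 - 12*a^3/35 + 3*a^2/7


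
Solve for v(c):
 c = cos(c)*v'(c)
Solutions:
 v(c) = C1 + Integral(c/cos(c), c)


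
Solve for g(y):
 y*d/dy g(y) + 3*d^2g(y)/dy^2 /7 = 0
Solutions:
 g(y) = C1 + C2*erf(sqrt(42)*y/6)


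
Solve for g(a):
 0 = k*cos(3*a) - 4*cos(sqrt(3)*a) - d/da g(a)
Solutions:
 g(a) = C1 + k*sin(3*a)/3 - 4*sqrt(3)*sin(sqrt(3)*a)/3


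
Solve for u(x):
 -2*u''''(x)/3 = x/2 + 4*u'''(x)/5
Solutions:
 u(x) = C1 + C2*x + C3*x^2 + C4*exp(-6*x/5) - 5*x^4/192 + 25*x^3/288


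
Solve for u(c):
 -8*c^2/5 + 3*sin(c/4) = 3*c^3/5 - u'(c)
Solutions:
 u(c) = C1 + 3*c^4/20 + 8*c^3/15 + 12*cos(c/4)


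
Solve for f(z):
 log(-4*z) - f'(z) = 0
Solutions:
 f(z) = C1 + z*log(-z) + z*(-1 + 2*log(2))


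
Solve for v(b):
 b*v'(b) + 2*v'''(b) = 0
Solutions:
 v(b) = C1 + Integral(C2*airyai(-2^(2/3)*b/2) + C3*airybi(-2^(2/3)*b/2), b)


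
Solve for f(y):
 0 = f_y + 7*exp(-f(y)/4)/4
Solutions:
 f(y) = 4*log(C1 - 7*y/16)


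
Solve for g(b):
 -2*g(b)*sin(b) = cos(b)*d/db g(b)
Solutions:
 g(b) = C1*cos(b)^2


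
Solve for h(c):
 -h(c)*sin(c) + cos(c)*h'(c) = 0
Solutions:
 h(c) = C1/cos(c)


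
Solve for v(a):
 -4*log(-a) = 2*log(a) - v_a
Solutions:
 v(a) = C1 + 6*a*log(a) + 2*a*(-3 + 2*I*pi)


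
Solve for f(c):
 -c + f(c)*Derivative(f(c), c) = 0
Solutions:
 f(c) = -sqrt(C1 + c^2)
 f(c) = sqrt(C1 + c^2)


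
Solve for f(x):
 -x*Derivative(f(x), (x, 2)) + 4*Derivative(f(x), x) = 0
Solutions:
 f(x) = C1 + C2*x^5


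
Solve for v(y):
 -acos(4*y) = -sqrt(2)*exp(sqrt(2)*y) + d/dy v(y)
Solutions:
 v(y) = C1 - y*acos(4*y) + sqrt(1 - 16*y^2)/4 + exp(sqrt(2)*y)


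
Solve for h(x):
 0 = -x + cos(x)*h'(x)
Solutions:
 h(x) = C1 + Integral(x/cos(x), x)


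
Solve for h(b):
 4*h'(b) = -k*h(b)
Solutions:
 h(b) = C1*exp(-b*k/4)


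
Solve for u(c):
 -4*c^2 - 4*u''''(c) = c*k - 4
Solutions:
 u(c) = C1 + C2*c + C3*c^2 + C4*c^3 - c^6/360 - c^5*k/480 + c^4/24


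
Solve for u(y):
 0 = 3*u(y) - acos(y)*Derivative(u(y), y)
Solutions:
 u(y) = C1*exp(3*Integral(1/acos(y), y))


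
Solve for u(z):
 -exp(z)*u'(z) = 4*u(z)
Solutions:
 u(z) = C1*exp(4*exp(-z))


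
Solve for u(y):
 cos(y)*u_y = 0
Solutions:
 u(y) = C1


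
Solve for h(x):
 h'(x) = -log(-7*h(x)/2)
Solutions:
 Integral(1/(log(-_y) - log(2) + log(7)), (_y, h(x))) = C1 - x


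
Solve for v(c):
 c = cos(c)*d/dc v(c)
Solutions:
 v(c) = C1 + Integral(c/cos(c), c)


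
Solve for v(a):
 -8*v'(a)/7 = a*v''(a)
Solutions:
 v(a) = C1 + C2/a^(1/7)


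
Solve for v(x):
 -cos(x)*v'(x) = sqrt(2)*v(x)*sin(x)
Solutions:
 v(x) = C1*cos(x)^(sqrt(2))


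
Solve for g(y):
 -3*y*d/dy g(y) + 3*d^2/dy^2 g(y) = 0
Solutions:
 g(y) = C1 + C2*erfi(sqrt(2)*y/2)


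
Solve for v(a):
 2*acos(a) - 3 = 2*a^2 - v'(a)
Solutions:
 v(a) = C1 + 2*a^3/3 - 2*a*acos(a) + 3*a + 2*sqrt(1 - a^2)


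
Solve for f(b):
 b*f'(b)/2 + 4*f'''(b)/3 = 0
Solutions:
 f(b) = C1 + Integral(C2*airyai(-3^(1/3)*b/2) + C3*airybi(-3^(1/3)*b/2), b)


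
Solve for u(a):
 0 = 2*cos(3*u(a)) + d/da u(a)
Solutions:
 u(a) = -asin((C1 + exp(12*a))/(C1 - exp(12*a)))/3 + pi/3
 u(a) = asin((C1 + exp(12*a))/(C1 - exp(12*a)))/3


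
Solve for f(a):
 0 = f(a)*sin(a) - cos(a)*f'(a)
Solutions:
 f(a) = C1/cos(a)


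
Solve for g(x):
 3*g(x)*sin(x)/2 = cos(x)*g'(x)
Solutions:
 g(x) = C1/cos(x)^(3/2)


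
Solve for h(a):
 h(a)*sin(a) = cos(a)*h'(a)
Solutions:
 h(a) = C1/cos(a)


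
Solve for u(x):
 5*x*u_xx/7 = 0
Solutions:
 u(x) = C1 + C2*x


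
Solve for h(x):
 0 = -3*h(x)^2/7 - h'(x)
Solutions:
 h(x) = 7/(C1 + 3*x)


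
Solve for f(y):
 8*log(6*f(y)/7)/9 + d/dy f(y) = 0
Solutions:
 9*Integral(1/(log(_y) - log(7) + log(6)), (_y, f(y)))/8 = C1 - y


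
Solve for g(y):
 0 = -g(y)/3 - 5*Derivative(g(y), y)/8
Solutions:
 g(y) = C1*exp(-8*y/15)


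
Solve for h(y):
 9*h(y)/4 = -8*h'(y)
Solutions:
 h(y) = C1*exp(-9*y/32)


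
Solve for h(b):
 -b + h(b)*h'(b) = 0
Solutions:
 h(b) = -sqrt(C1 + b^2)
 h(b) = sqrt(C1 + b^2)


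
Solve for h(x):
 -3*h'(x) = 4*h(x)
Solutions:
 h(x) = C1*exp(-4*x/3)


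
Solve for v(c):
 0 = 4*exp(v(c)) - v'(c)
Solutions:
 v(c) = log(-1/(C1 + 4*c))


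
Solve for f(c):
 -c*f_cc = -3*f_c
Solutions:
 f(c) = C1 + C2*c^4


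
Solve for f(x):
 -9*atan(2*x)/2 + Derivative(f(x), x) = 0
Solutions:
 f(x) = C1 + 9*x*atan(2*x)/2 - 9*log(4*x^2 + 1)/8


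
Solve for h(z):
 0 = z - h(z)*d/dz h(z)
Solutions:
 h(z) = -sqrt(C1 + z^2)
 h(z) = sqrt(C1 + z^2)


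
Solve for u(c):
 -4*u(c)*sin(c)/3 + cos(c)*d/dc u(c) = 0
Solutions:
 u(c) = C1/cos(c)^(4/3)


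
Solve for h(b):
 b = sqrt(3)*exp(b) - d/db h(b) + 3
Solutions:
 h(b) = C1 - b^2/2 + 3*b + sqrt(3)*exp(b)


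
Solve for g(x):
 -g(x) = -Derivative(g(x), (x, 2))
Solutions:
 g(x) = C1*exp(-x) + C2*exp(x)


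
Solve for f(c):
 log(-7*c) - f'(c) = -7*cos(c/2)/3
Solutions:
 f(c) = C1 + c*log(-c) - c + c*log(7) + 14*sin(c/2)/3


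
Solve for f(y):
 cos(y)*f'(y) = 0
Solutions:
 f(y) = C1


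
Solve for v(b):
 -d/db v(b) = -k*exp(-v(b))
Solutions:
 v(b) = log(C1 + b*k)


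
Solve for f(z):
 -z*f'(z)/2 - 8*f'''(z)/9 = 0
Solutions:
 f(z) = C1 + Integral(C2*airyai(-6^(2/3)*z/4) + C3*airybi(-6^(2/3)*z/4), z)


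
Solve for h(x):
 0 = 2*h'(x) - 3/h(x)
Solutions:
 h(x) = -sqrt(C1 + 3*x)
 h(x) = sqrt(C1 + 3*x)


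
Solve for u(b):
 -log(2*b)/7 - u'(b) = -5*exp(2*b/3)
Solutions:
 u(b) = C1 - b*log(b)/7 + b*(1 - log(2))/7 + 15*exp(2*b/3)/2


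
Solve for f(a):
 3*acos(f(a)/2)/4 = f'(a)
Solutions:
 Integral(1/acos(_y/2), (_y, f(a))) = C1 + 3*a/4


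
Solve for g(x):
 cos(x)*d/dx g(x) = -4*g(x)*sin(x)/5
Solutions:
 g(x) = C1*cos(x)^(4/5)


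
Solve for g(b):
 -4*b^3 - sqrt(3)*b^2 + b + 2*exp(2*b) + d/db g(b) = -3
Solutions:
 g(b) = C1 + b^4 + sqrt(3)*b^3/3 - b^2/2 - 3*b - exp(2*b)


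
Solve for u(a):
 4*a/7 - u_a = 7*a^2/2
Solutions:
 u(a) = C1 - 7*a^3/6 + 2*a^2/7


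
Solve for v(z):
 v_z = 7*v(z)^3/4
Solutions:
 v(z) = -sqrt(2)*sqrt(-1/(C1 + 7*z))
 v(z) = sqrt(2)*sqrt(-1/(C1 + 7*z))


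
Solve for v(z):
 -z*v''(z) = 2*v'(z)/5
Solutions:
 v(z) = C1 + C2*z^(3/5)


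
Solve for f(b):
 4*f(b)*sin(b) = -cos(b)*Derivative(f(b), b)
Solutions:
 f(b) = C1*cos(b)^4


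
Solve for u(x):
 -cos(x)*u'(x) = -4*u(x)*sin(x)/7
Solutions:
 u(x) = C1/cos(x)^(4/7)


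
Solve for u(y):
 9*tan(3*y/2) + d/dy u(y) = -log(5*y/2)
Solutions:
 u(y) = C1 - y*log(y) - y*log(5) + y*log(2) + y + 6*log(cos(3*y/2))


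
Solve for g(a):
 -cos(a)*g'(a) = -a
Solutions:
 g(a) = C1 + Integral(a/cos(a), a)


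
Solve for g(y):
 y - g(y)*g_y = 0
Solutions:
 g(y) = -sqrt(C1 + y^2)
 g(y) = sqrt(C1 + y^2)


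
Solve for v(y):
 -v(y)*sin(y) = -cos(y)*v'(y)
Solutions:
 v(y) = C1/cos(y)


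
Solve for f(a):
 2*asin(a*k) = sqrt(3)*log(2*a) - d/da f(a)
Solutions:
 f(a) = C1 + sqrt(3)*a*(log(a) - 1) + sqrt(3)*a*log(2) - 2*Piecewise((a*asin(a*k) + sqrt(-a^2*k^2 + 1)/k, Ne(k, 0)), (0, True))


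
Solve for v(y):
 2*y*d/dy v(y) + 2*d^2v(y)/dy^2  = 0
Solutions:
 v(y) = C1 + C2*erf(sqrt(2)*y/2)


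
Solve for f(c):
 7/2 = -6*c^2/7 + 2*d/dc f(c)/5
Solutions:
 f(c) = C1 + 5*c^3/7 + 35*c/4


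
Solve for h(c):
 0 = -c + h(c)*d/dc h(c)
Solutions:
 h(c) = -sqrt(C1 + c^2)
 h(c) = sqrt(C1 + c^2)


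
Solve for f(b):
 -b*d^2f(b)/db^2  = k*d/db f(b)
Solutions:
 f(b) = C1 + b^(1 - re(k))*(C2*sin(log(b)*Abs(im(k))) + C3*cos(log(b)*im(k)))


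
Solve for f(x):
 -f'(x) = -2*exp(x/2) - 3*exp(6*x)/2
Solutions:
 f(x) = C1 + 4*exp(x/2) + exp(6*x)/4


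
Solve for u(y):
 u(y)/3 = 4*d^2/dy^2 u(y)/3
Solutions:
 u(y) = C1*exp(-y/2) + C2*exp(y/2)


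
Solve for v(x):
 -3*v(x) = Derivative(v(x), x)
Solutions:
 v(x) = C1*exp(-3*x)


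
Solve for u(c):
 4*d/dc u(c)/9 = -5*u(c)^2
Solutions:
 u(c) = 4/(C1 + 45*c)


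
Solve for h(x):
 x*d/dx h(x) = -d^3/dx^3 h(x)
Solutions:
 h(x) = C1 + Integral(C2*airyai(-x) + C3*airybi(-x), x)


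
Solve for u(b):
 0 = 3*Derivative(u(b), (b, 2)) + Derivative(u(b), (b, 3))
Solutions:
 u(b) = C1 + C2*b + C3*exp(-3*b)


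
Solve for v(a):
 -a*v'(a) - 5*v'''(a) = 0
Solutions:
 v(a) = C1 + Integral(C2*airyai(-5^(2/3)*a/5) + C3*airybi(-5^(2/3)*a/5), a)


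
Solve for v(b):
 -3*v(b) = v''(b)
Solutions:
 v(b) = C1*sin(sqrt(3)*b) + C2*cos(sqrt(3)*b)


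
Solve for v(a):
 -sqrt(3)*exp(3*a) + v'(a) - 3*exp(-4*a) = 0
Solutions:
 v(a) = C1 + sqrt(3)*exp(3*a)/3 - 3*exp(-4*a)/4


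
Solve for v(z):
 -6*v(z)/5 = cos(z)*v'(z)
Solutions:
 v(z) = C1*(sin(z) - 1)^(3/5)/(sin(z) + 1)^(3/5)


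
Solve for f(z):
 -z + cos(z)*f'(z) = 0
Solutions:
 f(z) = C1 + Integral(z/cos(z), z)


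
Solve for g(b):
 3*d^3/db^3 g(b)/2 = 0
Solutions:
 g(b) = C1 + C2*b + C3*b^2


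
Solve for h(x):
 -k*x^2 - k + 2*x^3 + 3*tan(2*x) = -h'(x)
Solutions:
 h(x) = C1 + k*x^3/3 + k*x - x^4/2 + 3*log(cos(2*x))/2


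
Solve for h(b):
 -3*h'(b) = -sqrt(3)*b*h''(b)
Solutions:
 h(b) = C1 + C2*b^(1 + sqrt(3))


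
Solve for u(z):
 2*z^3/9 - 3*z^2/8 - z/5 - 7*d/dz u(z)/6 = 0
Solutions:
 u(z) = C1 + z^4/21 - 3*z^3/28 - 3*z^2/35


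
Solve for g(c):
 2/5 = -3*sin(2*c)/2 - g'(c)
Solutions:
 g(c) = C1 - 2*c/5 + 3*cos(2*c)/4


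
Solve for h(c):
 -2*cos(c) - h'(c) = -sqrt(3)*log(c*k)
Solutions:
 h(c) = C1 + sqrt(3)*c*(log(c*k) - 1) - 2*sin(c)


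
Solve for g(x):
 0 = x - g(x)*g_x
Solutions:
 g(x) = -sqrt(C1 + x^2)
 g(x) = sqrt(C1 + x^2)


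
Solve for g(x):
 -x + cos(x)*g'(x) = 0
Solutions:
 g(x) = C1 + Integral(x/cos(x), x)


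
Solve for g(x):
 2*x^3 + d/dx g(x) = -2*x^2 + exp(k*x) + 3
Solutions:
 g(x) = C1 - x^4/2 - 2*x^3/3 + 3*x + exp(k*x)/k


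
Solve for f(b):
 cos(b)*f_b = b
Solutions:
 f(b) = C1 + Integral(b/cos(b), b)


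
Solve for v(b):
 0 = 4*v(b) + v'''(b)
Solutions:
 v(b) = C3*exp(-2^(2/3)*b) + (C1*sin(2^(2/3)*sqrt(3)*b/2) + C2*cos(2^(2/3)*sqrt(3)*b/2))*exp(2^(2/3)*b/2)


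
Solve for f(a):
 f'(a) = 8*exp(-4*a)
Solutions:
 f(a) = C1 - 2*exp(-4*a)


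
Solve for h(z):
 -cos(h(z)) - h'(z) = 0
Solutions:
 h(z) = pi - asin((C1 + exp(2*z))/(C1 - exp(2*z)))
 h(z) = asin((C1 + exp(2*z))/(C1 - exp(2*z)))


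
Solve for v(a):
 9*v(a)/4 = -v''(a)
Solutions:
 v(a) = C1*sin(3*a/2) + C2*cos(3*a/2)


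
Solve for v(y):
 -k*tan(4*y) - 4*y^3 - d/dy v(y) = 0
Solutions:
 v(y) = C1 + k*log(cos(4*y))/4 - y^4


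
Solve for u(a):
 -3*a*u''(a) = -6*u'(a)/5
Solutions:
 u(a) = C1 + C2*a^(7/5)


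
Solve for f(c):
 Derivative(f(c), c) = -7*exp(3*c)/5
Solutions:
 f(c) = C1 - 7*exp(3*c)/15


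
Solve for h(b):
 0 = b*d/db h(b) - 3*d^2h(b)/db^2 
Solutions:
 h(b) = C1 + C2*erfi(sqrt(6)*b/6)


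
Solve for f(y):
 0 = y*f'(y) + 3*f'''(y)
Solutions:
 f(y) = C1 + Integral(C2*airyai(-3^(2/3)*y/3) + C3*airybi(-3^(2/3)*y/3), y)


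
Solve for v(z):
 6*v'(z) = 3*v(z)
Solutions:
 v(z) = C1*exp(z/2)


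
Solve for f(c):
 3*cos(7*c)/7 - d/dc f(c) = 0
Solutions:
 f(c) = C1 + 3*sin(7*c)/49


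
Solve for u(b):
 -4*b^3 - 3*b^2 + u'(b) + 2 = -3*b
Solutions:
 u(b) = C1 + b^4 + b^3 - 3*b^2/2 - 2*b


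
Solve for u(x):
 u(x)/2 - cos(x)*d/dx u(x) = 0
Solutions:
 u(x) = C1*(sin(x) + 1)^(1/4)/(sin(x) - 1)^(1/4)


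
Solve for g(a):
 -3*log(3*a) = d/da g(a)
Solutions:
 g(a) = C1 - 3*a*log(a) - a*log(27) + 3*a


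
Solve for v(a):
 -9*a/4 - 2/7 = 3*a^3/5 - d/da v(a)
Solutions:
 v(a) = C1 + 3*a^4/20 + 9*a^2/8 + 2*a/7


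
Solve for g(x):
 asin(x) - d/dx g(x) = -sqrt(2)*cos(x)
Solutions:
 g(x) = C1 + x*asin(x) + sqrt(1 - x^2) + sqrt(2)*sin(x)


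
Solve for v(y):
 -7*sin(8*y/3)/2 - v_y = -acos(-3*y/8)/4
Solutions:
 v(y) = C1 + y*acos(-3*y/8)/4 + sqrt(64 - 9*y^2)/12 + 21*cos(8*y/3)/16


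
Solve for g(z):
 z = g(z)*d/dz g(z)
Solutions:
 g(z) = -sqrt(C1 + z^2)
 g(z) = sqrt(C1 + z^2)


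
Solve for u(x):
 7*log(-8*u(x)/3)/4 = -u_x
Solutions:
 4*Integral(1/(log(-_y) - log(3) + 3*log(2)), (_y, u(x)))/7 = C1 - x


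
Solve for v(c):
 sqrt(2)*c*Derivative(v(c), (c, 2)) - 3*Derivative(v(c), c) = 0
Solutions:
 v(c) = C1 + C2*c^(1 + 3*sqrt(2)/2)


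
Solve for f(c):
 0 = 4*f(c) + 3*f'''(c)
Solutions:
 f(c) = C3*exp(-6^(2/3)*c/3) + (C1*sin(2^(2/3)*3^(1/6)*c/2) + C2*cos(2^(2/3)*3^(1/6)*c/2))*exp(6^(2/3)*c/6)


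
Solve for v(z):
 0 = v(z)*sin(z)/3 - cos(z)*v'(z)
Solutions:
 v(z) = C1/cos(z)^(1/3)


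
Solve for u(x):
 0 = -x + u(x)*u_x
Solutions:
 u(x) = -sqrt(C1 + x^2)
 u(x) = sqrt(C1 + x^2)


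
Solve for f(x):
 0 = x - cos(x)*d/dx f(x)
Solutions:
 f(x) = C1 + Integral(x/cos(x), x)


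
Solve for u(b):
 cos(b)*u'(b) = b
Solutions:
 u(b) = C1 + Integral(b/cos(b), b)


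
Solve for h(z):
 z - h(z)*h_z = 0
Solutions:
 h(z) = -sqrt(C1 + z^2)
 h(z) = sqrt(C1 + z^2)


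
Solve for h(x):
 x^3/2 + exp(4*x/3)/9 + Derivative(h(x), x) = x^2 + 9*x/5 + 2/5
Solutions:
 h(x) = C1 - x^4/8 + x^3/3 + 9*x^2/10 + 2*x/5 - exp(4*x/3)/12


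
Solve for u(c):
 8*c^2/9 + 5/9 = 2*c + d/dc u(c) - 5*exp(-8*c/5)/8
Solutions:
 u(c) = C1 + 8*c^3/27 - c^2 + 5*c/9 - 25*exp(-8*c/5)/64


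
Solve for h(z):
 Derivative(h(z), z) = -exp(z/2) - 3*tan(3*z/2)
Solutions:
 h(z) = C1 - 2*exp(z/2) + 2*log(cos(3*z/2))


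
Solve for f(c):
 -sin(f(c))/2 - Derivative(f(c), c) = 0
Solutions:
 f(c) = -acos((-C1 - exp(c))/(C1 - exp(c))) + 2*pi
 f(c) = acos((-C1 - exp(c))/(C1 - exp(c)))


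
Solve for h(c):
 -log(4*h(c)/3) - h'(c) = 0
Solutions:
 Integral(1/(log(_y) - log(3) + 2*log(2)), (_y, h(c))) = C1 - c


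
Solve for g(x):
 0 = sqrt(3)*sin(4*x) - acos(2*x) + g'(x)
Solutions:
 g(x) = C1 + x*acos(2*x) - sqrt(1 - 4*x^2)/2 + sqrt(3)*cos(4*x)/4


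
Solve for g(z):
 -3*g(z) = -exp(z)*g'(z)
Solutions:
 g(z) = C1*exp(-3*exp(-z))


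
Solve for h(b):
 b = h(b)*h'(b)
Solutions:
 h(b) = -sqrt(C1 + b^2)
 h(b) = sqrt(C1 + b^2)


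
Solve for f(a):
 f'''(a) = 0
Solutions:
 f(a) = C1 + C2*a + C3*a^2


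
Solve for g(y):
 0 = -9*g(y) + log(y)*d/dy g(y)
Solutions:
 g(y) = C1*exp(9*li(y))


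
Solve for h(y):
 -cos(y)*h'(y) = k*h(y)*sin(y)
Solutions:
 h(y) = C1*exp(k*log(cos(y)))


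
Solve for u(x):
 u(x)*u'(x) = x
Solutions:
 u(x) = -sqrt(C1 + x^2)
 u(x) = sqrt(C1 + x^2)


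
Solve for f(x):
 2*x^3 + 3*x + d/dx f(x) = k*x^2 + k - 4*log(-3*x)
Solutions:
 f(x) = C1 + k*x^3/3 - x^4/2 - 3*x^2/2 + x*(k - 4*log(3) + 4) - 4*x*log(-x)


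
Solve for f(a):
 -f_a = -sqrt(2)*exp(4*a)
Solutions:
 f(a) = C1 + sqrt(2)*exp(4*a)/4


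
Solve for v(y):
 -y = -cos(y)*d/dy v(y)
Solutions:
 v(y) = C1 + Integral(y/cos(y), y)


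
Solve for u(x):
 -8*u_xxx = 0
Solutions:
 u(x) = C1 + C2*x + C3*x^2


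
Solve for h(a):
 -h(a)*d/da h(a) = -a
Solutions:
 h(a) = -sqrt(C1 + a^2)
 h(a) = sqrt(C1 + a^2)


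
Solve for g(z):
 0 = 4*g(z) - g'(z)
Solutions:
 g(z) = C1*exp(4*z)


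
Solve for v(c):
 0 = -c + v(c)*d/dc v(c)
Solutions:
 v(c) = -sqrt(C1 + c^2)
 v(c) = sqrt(C1 + c^2)


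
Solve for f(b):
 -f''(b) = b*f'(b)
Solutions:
 f(b) = C1 + C2*erf(sqrt(2)*b/2)


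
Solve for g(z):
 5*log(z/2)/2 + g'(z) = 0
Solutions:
 g(z) = C1 - 5*z*log(z)/2 + 5*z*log(2)/2 + 5*z/2


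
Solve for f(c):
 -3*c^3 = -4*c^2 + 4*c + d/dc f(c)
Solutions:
 f(c) = C1 - 3*c^4/4 + 4*c^3/3 - 2*c^2


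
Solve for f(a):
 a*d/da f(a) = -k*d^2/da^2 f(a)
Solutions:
 f(a) = C1 + C2*sqrt(k)*erf(sqrt(2)*a*sqrt(1/k)/2)


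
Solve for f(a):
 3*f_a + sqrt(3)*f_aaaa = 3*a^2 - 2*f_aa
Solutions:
 f(a) = C1 + C2*exp(-a*(-2^(2/3)*3^(1/6)*(27 + sqrt(32*sqrt(3) + 729))^(1/3) + 4*6^(1/3)/(27 + sqrt(32*sqrt(3) + 729))^(1/3))/12)*sin(a*(4*2^(1/3)*3^(5/6)/(27 + sqrt(32*sqrt(3) + 729))^(1/3) + 6^(2/3)*(27 + sqrt(32*sqrt(3) + 729))^(1/3))/12) + C3*exp(-a*(-2^(2/3)*3^(1/6)*(27 + sqrt(32*sqrt(3) + 729))^(1/3) + 4*6^(1/3)/(27 + sqrt(32*sqrt(3) + 729))^(1/3))/12)*cos(a*(4*2^(1/3)*3^(5/6)/(27 + sqrt(32*sqrt(3) + 729))^(1/3) + 6^(2/3)*(27 + sqrt(32*sqrt(3) + 729))^(1/3))/12) + C4*exp(a*(-2^(2/3)*3^(1/6)*(27 + sqrt(32*sqrt(3) + 729))^(1/3) + 4*6^(1/3)/(27 + sqrt(32*sqrt(3) + 729))^(1/3))/6) + a^3/3 - 2*a^2/3 + 8*a/9


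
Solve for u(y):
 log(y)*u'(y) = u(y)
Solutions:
 u(y) = C1*exp(li(y))


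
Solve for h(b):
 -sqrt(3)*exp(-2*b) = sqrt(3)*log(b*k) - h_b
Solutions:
 h(b) = C1 + sqrt(3)*b*log(b*k) - sqrt(3)*b - sqrt(3)*exp(-2*b)/2


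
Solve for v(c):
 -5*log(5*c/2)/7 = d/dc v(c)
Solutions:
 v(c) = C1 - 5*c*log(c)/7 - 5*c*log(5)/7 + 5*c*log(2)/7 + 5*c/7


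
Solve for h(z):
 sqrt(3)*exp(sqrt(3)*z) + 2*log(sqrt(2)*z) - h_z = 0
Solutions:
 h(z) = C1 + 2*z*log(z) + z*(-2 + log(2)) + exp(sqrt(3)*z)


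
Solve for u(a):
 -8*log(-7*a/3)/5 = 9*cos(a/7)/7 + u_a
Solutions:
 u(a) = C1 - 8*a*log(-a)/5 - 8*a*log(7)/5 + 8*a/5 + 8*a*log(3)/5 - 9*sin(a/7)


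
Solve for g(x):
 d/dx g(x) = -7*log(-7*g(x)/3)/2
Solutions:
 2*Integral(1/(log(-_y) - log(3) + log(7)), (_y, g(x)))/7 = C1 - x


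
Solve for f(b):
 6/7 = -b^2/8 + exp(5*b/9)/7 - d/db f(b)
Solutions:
 f(b) = C1 - b^3/24 - 6*b/7 + 9*exp(5*b/9)/35


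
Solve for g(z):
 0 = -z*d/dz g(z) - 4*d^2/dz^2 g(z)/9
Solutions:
 g(z) = C1 + C2*erf(3*sqrt(2)*z/4)


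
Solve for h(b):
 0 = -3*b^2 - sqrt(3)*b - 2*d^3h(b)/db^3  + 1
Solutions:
 h(b) = C1 + C2*b + C3*b^2 - b^5/40 - sqrt(3)*b^4/48 + b^3/12


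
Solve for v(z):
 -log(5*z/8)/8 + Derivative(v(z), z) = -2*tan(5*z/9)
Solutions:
 v(z) = C1 + z*log(z)/8 - 3*z*log(2)/8 - z/8 + z*log(5)/8 + 18*log(cos(5*z/9))/5


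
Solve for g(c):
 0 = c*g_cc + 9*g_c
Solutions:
 g(c) = C1 + C2/c^8


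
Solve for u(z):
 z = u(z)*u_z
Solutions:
 u(z) = -sqrt(C1 + z^2)
 u(z) = sqrt(C1 + z^2)


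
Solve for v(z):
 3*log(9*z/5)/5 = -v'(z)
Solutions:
 v(z) = C1 - 3*z*log(z)/5 - 6*z*log(3)/5 + 3*z/5 + 3*z*log(5)/5


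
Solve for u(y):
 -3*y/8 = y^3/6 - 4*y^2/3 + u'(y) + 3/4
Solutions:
 u(y) = C1 - y^4/24 + 4*y^3/9 - 3*y^2/16 - 3*y/4


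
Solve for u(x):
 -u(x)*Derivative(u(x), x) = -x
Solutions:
 u(x) = -sqrt(C1 + x^2)
 u(x) = sqrt(C1 + x^2)


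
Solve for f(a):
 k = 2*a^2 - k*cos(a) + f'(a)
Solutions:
 f(a) = C1 - 2*a^3/3 + a*k + k*sin(a)


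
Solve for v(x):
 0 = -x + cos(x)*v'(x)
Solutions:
 v(x) = C1 + Integral(x/cos(x), x)


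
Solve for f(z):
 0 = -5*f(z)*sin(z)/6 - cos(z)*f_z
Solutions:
 f(z) = C1*cos(z)^(5/6)


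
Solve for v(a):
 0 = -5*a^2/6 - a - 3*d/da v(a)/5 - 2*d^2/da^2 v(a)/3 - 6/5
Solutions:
 v(a) = C1 + C2*exp(-9*a/10) - 25*a^3/54 + 115*a^2/162 - 2608*a/729


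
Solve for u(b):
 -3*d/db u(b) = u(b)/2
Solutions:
 u(b) = C1*exp(-b/6)


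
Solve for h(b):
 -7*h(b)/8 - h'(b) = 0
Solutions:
 h(b) = C1*exp(-7*b/8)


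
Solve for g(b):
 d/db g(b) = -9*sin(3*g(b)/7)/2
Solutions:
 9*b/2 + 7*log(cos(3*g(b)/7) - 1)/6 - 7*log(cos(3*g(b)/7) + 1)/6 = C1


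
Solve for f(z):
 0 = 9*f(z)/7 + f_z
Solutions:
 f(z) = C1*exp(-9*z/7)


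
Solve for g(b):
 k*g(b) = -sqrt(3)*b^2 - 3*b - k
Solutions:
 g(b) = (-sqrt(3)*b^2 - 3*b - k)/k


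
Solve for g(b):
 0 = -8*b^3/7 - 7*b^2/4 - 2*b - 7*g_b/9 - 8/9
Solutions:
 g(b) = C1 - 18*b^4/49 - 3*b^3/4 - 9*b^2/7 - 8*b/7


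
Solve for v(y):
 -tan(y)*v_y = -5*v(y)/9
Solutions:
 v(y) = C1*sin(y)^(5/9)


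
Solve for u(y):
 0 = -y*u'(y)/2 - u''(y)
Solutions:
 u(y) = C1 + C2*erf(y/2)


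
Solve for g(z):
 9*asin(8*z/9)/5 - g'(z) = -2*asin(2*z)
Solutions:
 g(z) = C1 + 9*z*asin(8*z/9)/5 + 2*z*asin(2*z) + sqrt(1 - 4*z^2) + 9*sqrt(81 - 64*z^2)/40


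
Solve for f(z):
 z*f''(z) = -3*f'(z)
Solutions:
 f(z) = C1 + C2/z^2


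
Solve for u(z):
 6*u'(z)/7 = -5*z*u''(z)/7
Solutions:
 u(z) = C1 + C2/z^(1/5)


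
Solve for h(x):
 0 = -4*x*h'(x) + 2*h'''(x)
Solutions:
 h(x) = C1 + Integral(C2*airyai(2^(1/3)*x) + C3*airybi(2^(1/3)*x), x)


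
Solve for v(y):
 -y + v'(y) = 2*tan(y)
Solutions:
 v(y) = C1 + y^2/2 - 2*log(cos(y))


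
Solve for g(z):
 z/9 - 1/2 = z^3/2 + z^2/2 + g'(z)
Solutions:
 g(z) = C1 - z^4/8 - z^3/6 + z^2/18 - z/2


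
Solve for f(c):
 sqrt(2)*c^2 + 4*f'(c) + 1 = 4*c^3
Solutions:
 f(c) = C1 + c^4/4 - sqrt(2)*c^3/12 - c/4


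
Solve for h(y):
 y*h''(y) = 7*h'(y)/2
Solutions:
 h(y) = C1 + C2*y^(9/2)


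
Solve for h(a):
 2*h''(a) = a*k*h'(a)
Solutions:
 h(a) = Piecewise((-sqrt(pi)*C1*erf(a*sqrt(-k)/2)/sqrt(-k) - C2, (k > 0) | (k < 0)), (-C1*a - C2, True))


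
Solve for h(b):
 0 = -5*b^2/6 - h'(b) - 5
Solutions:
 h(b) = C1 - 5*b^3/18 - 5*b


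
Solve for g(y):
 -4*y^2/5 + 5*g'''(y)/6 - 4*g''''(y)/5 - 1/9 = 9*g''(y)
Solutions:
 g(y) = C1 + C2*y - y^4/135 - 2*y^3/729 + 317*y^2/328050 + (C3*sin(sqrt(25295)*y/48) + C4*cos(sqrt(25295)*y/48))*exp(25*y/48)


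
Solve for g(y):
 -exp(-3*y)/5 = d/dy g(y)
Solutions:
 g(y) = C1 + exp(-3*y)/15


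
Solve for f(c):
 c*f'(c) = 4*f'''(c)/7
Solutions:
 f(c) = C1 + Integral(C2*airyai(14^(1/3)*c/2) + C3*airybi(14^(1/3)*c/2), c)


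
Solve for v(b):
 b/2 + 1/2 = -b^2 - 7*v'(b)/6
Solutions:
 v(b) = C1 - 2*b^3/7 - 3*b^2/14 - 3*b/7


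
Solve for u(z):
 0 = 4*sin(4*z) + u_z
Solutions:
 u(z) = C1 + cos(4*z)
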